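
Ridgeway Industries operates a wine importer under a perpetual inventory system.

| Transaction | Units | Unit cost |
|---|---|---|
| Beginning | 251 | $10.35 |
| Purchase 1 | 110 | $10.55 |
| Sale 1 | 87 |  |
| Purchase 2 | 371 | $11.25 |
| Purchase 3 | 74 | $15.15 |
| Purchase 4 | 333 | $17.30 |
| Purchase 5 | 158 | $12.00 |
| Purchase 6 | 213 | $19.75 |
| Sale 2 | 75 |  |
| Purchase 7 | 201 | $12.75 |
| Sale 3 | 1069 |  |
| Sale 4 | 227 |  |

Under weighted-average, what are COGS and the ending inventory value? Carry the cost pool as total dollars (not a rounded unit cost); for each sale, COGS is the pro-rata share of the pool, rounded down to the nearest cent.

COGS = $19,964.84; ending inventory = $3,514.76

After Beginning: 251 on hand, pool $2,597.85 (≈ $10.3500 each)
After Purchase 1: 361 on hand, pool $3,758.35 (≈ $10.4109 each)
Sale 1, sell 87: 87/361 × $3,758.35 → $905.75
After Purchase 2: 645 on hand, pool $7,026.35 (≈ $10.8936 each)
After Purchase 3: 719 on hand, pool $8,147.45 (≈ $11.3316 each)
After Purchase 4: 1052 on hand, pool $13,908.35 (≈ $13.2209 each)
After Purchase 5: 1210 on hand, pool $15,804.35 (≈ $13.0614 each)
After Purchase 6: 1423 on hand, pool $20,011.10 (≈ $14.0626 each)
Sale 2, sell 75: 75/1423 × $20,011.10 → $1,054.69
After Purchase 7: 1549 on hand, pool $21,519.16 (≈ $13.8923 each)
Sale 3, sell 1069: 1069/1549 × $21,519.16 → $14,850.85
Sale 4, sell 227: 227/480 × $6,668.31 → $3,153.55
Total COGS = $905.75 + $1,054.69 + $14,850.85 + $3,153.55 = $19,964.84
Ending inventory (cost pool remaining) = $3,514.76
Check: goods available $23,479.60 = COGS $19,964.84 + ending $3,514.76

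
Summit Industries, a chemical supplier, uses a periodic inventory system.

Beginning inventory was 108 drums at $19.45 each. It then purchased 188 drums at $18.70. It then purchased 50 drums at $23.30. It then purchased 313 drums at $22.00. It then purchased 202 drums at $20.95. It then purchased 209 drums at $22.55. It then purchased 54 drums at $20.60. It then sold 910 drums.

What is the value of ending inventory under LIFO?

Sale 1 (910) [LIFO — newest first]: 54 @ $20.60 + 209 @ $22.55 + 202 @ $20.95 + 313 @ $22.00 + 50 @ $23.30 + 82 @ $18.70 = $19,641.65
Ending inventory: 108 @ $19.45 + 106 @ $18.70 = $4,082.80
Check: goods available $23,724.45 = COGS $19,641.65 + ending $4,082.80

Ending inventory = $4,082.80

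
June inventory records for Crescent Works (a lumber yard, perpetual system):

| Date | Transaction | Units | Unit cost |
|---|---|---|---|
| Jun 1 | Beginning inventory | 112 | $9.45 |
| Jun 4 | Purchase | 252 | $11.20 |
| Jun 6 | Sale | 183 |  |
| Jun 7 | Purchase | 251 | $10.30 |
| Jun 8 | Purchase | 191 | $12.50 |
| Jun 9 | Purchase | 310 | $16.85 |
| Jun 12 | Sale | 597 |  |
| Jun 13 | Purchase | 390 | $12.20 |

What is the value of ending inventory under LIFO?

Jun 6, 183 sold [LIFO — newest first]: 183 @ $11.20 = $2,049.60
Jun 12, 597 sold [LIFO — newest first]: 310 @ $16.85 + 191 @ $12.50 + 96 @ $10.30 = $8,599.80
Total COGS = $2,049.60 + $8,599.80 = $10,649.40
Ending inventory: 112 @ $9.45 + 69 @ $11.20 + 155 @ $10.30 + 390 @ $12.20 = $8,185.70

Ending inventory = $8,185.70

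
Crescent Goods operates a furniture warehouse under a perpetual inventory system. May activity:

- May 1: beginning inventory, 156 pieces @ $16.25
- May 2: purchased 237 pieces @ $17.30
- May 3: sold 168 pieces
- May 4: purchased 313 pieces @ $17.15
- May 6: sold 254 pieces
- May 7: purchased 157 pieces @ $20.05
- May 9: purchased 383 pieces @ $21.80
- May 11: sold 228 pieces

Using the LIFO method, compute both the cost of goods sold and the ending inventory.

May 3, 168 sold [LIFO — newest first]: 168 @ $17.30 = $2,906.40
May 6, 254 sold [LIFO — newest first]: 254 @ $17.15 = $4,356.10
May 11, 228 sold [LIFO — newest first]: 228 @ $21.80 = $4,970.40
Total COGS = $2,906.40 + $4,356.10 + $4,970.40 = $12,232.90
Ending inventory: 156 @ $16.25 + 69 @ $17.30 + 59 @ $17.15 + 157 @ $20.05 + 155 @ $21.80 = $11,267.40
Check: goods available $23,500.30 = COGS $12,232.90 + ending $11,267.40

COGS = $12,232.90; ending inventory = $11,267.40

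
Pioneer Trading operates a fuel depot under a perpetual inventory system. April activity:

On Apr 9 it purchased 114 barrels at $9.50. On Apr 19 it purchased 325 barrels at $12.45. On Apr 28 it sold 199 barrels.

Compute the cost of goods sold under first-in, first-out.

COGS = $2,141.25

Apr 28, 199 sold [FIFO — oldest first]: 114 @ $9.50 + 85 @ $12.45 = $2,141.25
Ending inventory: 240 @ $12.45 = $2,988.00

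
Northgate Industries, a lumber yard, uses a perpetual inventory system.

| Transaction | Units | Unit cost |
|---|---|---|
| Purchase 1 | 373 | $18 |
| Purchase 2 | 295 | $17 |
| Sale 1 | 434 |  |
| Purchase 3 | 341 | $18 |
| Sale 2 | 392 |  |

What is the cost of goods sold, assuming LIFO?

COGS = $14,573

Sale 1 (434) [LIFO — newest first]: 295 @ $17 + 139 @ $18 = $7,517
Sale 2 (392) [LIFO — newest first]: 341 @ $18 + 51 @ $18 = $7,056
Total COGS = $7,517 + $7,056 = $14,573
Ending inventory: 183 @ $18 = $3,294
Check: goods available $17,867 = COGS $14,573 + ending $3,294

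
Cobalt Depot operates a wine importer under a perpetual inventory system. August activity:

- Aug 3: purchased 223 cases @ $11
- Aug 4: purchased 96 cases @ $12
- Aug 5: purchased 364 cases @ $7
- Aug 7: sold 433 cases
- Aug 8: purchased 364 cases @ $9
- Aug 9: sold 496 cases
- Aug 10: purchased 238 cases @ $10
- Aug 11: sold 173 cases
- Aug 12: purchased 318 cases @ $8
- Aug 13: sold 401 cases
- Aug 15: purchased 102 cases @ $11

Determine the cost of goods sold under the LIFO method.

Aug 7, 433 sold [LIFO — newest first]: 364 @ $7 + 69 @ $12 = $3,376
Aug 9, 496 sold [LIFO — newest first]: 364 @ $9 + 27 @ $12 + 105 @ $11 = $4,755
Aug 11, 173 sold [LIFO — newest first]: 173 @ $10 = $1,730
Aug 13, 401 sold [LIFO — newest first]: 318 @ $8 + 65 @ $10 + 18 @ $11 = $3,392
Total COGS = $3,376 + $4,755 + $1,730 + $3,392 = $13,253
Ending inventory: 100 @ $11 + 102 @ $11 = $2,222
Check: goods available $15,475 = COGS $13,253 + ending $2,222

COGS = $13,253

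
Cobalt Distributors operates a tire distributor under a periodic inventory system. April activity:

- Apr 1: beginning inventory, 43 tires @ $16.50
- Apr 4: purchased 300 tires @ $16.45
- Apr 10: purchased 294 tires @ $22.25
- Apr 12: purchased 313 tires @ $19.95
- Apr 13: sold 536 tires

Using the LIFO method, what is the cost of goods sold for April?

COGS = $11,206.10

Apr 13, 536 sold [LIFO — newest first]: 313 @ $19.95 + 223 @ $22.25 = $11,206.10
Ending inventory: 43 @ $16.50 + 300 @ $16.45 + 71 @ $22.25 = $7,224.25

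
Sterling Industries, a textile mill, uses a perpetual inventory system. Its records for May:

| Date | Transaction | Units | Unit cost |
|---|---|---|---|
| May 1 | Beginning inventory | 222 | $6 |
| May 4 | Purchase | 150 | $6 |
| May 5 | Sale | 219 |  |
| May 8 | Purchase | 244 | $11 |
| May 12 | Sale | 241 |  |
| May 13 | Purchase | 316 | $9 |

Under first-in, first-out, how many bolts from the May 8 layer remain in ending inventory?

May 5, 219 sold [FIFO — oldest first]: 219 @ $6 = $1,314
May 12, 241 sold [FIFO — oldest first]: 3 @ $6 + 150 @ $6 + 88 @ $11 = $1,886
Total COGS = $1,314 + $1,886 = $3,200
Ending inventory: 156 @ $11 + 316 @ $9 = $4,560

156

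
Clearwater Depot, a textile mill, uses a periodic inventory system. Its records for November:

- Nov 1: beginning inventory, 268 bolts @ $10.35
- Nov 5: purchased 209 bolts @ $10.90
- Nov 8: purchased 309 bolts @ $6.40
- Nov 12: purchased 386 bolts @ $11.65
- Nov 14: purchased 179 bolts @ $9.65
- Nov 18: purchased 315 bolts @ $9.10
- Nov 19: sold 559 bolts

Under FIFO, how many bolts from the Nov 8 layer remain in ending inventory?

227

Nov 19, 559 sold [FIFO — oldest first]: 268 @ $10.35 + 209 @ $10.90 + 82 @ $6.40 = $5,576.70
Ending inventory: 227 @ $6.40 + 386 @ $11.65 + 179 @ $9.65 + 315 @ $9.10 = $10,543.55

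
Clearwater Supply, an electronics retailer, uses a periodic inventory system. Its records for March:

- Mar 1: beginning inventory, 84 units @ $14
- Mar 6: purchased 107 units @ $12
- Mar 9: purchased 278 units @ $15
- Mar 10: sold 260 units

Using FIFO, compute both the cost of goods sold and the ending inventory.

Mar 10, 260 sold [FIFO — oldest first]: 84 @ $14 + 107 @ $12 + 69 @ $15 = $3,495
Ending inventory: 209 @ $15 = $3,135
Check: goods available $6,630 = COGS $3,495 + ending $3,135

COGS = $3,495; ending inventory = $3,135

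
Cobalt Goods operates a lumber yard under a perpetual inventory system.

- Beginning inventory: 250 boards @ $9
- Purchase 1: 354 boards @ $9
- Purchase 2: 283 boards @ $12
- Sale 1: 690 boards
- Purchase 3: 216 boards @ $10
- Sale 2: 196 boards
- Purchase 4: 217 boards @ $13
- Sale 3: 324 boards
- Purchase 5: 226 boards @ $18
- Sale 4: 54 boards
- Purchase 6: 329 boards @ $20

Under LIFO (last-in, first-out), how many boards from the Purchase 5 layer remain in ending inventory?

172

Sale 1 (690) [LIFO — newest first]: 283 @ $12 + 354 @ $9 + 53 @ $9 = $7,059
Sale 2 (196) [LIFO — newest first]: 196 @ $10 = $1,960
Sale 3 (324) [LIFO — newest first]: 217 @ $13 + 20 @ $10 + 87 @ $9 = $3,804
Sale 4 (54) [LIFO — newest first]: 54 @ $18 = $972
Total COGS = $7,059 + $1,960 + $3,804 + $972 = $13,795
Ending inventory: 110 @ $9 + 172 @ $18 + 329 @ $20 = $10,666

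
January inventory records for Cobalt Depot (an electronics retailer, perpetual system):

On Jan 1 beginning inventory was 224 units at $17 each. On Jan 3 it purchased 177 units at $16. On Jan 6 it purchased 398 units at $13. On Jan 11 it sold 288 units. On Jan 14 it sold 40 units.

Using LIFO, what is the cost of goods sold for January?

Jan 11, 288 sold [LIFO — newest first]: 288 @ $13 = $3,744
Jan 14, 40 sold [LIFO — newest first]: 40 @ $13 = $520
Total COGS = $3,744 + $520 = $4,264
Ending inventory: 224 @ $17 + 177 @ $16 + 70 @ $13 = $7,550

COGS = $4,264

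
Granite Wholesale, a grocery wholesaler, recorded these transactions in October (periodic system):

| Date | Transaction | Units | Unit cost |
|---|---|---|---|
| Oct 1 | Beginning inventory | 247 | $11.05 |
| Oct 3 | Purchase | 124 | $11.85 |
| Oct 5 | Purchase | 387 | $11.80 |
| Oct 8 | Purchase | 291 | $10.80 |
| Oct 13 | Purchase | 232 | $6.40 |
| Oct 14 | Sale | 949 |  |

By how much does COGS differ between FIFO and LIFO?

$1,171.80

FIFO COGS: 247 @ $11.05 + 124 @ $11.85 + 387 @ $11.80 + 191 @ $10.80 = $10,828.15
LIFO COGS: 232 @ $6.40 + 291 @ $10.80 + 387 @ $11.80 + 39 @ $11.85 = $9,656.35
Difference = |$10,828.15 − $9,656.35| = $1,171.80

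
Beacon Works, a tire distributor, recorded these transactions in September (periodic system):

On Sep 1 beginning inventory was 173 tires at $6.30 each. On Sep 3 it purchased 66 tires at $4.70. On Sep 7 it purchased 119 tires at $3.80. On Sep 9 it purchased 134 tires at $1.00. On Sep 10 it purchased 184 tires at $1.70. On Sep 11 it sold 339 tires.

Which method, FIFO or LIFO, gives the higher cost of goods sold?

FIFO COGS: 173 @ $6.30 + 66 @ $4.70 + 100 @ $3.80 = $1,780.10
LIFO COGS: 184 @ $1.70 + 134 @ $1.00 + 21 @ $3.80 = $526.60

FIFO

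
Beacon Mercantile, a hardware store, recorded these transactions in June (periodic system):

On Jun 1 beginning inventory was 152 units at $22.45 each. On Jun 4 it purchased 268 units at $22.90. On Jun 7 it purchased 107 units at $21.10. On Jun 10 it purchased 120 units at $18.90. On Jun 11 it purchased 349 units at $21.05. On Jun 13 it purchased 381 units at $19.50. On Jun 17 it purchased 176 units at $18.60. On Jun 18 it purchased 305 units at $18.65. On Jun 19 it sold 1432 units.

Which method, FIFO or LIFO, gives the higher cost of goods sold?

FIFO

FIFO COGS: 152 @ $22.45 + 268 @ $22.90 + 107 @ $21.10 + 120 @ $18.90 + 349 @ $21.05 + 381 @ $19.50 + 55 @ $18.60 = $29,874.25
LIFO COGS: 305 @ $18.65 + 176 @ $18.60 + 381 @ $19.50 + 349 @ $21.05 + 120 @ $18.90 + 101 @ $21.10 = $28,136.90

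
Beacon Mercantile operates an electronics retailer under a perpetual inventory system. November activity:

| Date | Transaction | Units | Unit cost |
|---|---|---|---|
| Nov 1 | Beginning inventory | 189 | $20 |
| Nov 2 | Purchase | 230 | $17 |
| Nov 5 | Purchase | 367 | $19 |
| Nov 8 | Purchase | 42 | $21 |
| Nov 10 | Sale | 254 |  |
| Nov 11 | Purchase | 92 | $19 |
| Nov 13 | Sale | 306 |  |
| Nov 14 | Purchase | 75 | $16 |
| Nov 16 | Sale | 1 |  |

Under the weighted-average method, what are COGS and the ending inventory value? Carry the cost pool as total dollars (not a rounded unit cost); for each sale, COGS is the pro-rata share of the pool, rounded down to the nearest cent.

After Nov 1: 189 on hand, pool $3,780.00 (≈ $20.0000 each)
After Nov 2: 419 on hand, pool $7,690.00 (≈ $18.3532 each)
After Nov 5: 786 on hand, pool $14,663.00 (≈ $18.6552 each)
After Nov 8: 828 on hand, pool $15,545.00 (≈ $18.7742 each)
Nov 10, sell 254: 254/828 × $15,545.00 → $4,768.63
After Nov 11: 666 on hand, pool $12,524.37 (≈ $18.8054 each)
Nov 13, sell 306: 306/666 × $12,524.37 → $5,754.44
After Nov 14: 435 on hand, pool $7,969.93 (≈ $18.3217 each)
Nov 16, sell 1: 1/435 × $7,969.93 → $18.32
Total COGS = $4,768.63 + $5,754.44 + $18.32 = $10,541.39
Ending inventory (cost pool remaining) = $7,951.61

COGS = $10,541.39; ending inventory = $7,951.61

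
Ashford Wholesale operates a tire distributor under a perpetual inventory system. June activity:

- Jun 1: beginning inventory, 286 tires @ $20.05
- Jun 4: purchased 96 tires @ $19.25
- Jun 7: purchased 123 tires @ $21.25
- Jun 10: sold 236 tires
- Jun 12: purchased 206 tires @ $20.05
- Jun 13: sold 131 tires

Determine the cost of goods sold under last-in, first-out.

COGS = $7,429.15

Jun 10, 236 sold [LIFO — newest first]: 123 @ $21.25 + 96 @ $19.25 + 17 @ $20.05 = $4,802.60
Jun 13, 131 sold [LIFO — newest first]: 131 @ $20.05 = $2,626.55
Total COGS = $4,802.60 + $2,626.55 = $7,429.15
Ending inventory: 269 @ $20.05 + 75 @ $20.05 = $6,897.20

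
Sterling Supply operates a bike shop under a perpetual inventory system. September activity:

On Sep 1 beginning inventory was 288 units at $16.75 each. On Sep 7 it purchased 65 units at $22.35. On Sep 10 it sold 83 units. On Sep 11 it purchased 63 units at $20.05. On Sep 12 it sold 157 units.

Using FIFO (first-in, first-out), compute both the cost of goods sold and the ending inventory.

Sep 10, 83 sold [FIFO — oldest first]: 83 @ $16.75 = $1,390.25
Sep 12, 157 sold [FIFO — oldest first]: 157 @ $16.75 = $2,629.75
Total COGS = $1,390.25 + $2,629.75 = $4,020.00
Ending inventory: 48 @ $16.75 + 65 @ $22.35 + 63 @ $20.05 = $3,519.90

COGS = $4,020.00; ending inventory = $3,519.90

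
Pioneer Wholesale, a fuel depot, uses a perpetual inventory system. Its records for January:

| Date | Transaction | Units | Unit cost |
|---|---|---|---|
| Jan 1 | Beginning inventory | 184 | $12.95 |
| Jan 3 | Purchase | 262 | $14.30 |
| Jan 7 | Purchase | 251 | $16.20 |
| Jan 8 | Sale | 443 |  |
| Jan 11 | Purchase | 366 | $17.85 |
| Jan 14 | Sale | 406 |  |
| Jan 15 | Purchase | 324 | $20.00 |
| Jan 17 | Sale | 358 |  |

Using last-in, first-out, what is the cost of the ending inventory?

Ending inventory = $2,331.00

Jan 8, 443 sold [LIFO — newest first]: 251 @ $16.20 + 192 @ $14.30 = $6,811.80
Jan 14, 406 sold [LIFO — newest first]: 366 @ $17.85 + 40 @ $14.30 = $7,105.10
Jan 17, 358 sold [LIFO — newest first]: 324 @ $20.00 + 30 @ $14.30 + 4 @ $12.95 = $6,960.80
Total COGS = $6,811.80 + $7,105.10 + $6,960.80 = $20,877.70
Ending inventory: 180 @ $12.95 = $2,331.00
Check: goods available $23,208.70 = COGS $20,877.70 + ending $2,331.00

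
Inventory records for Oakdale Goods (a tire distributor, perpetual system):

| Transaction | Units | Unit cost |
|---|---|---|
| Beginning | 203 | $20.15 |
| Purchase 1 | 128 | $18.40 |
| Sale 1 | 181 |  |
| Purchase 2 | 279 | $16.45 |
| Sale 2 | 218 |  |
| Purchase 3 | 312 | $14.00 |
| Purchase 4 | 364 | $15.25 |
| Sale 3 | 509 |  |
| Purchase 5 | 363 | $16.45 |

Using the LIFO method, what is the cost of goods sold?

COGS = $14,590.25

Sale 1 (181) [LIFO — newest first]: 128 @ $18.40 + 53 @ $20.15 = $3,423.15
Sale 2 (218) [LIFO — newest first]: 218 @ $16.45 = $3,586.10
Sale 3 (509) [LIFO — newest first]: 364 @ $15.25 + 145 @ $14.00 = $7,581.00
Total COGS = $3,423.15 + $3,586.10 + $7,581.00 = $14,590.25
Ending inventory: 150 @ $20.15 + 61 @ $16.45 + 167 @ $14.00 + 363 @ $16.45 = $12,335.30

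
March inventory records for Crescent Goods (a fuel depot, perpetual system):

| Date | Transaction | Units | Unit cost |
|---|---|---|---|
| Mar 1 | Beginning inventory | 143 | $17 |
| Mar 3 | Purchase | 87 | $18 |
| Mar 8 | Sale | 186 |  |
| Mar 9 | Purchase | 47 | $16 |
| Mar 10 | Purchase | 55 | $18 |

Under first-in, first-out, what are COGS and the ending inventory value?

Mar 8, 186 sold [FIFO — oldest first]: 143 @ $17 + 43 @ $18 = $3,205
Ending inventory: 44 @ $18 + 47 @ $16 + 55 @ $18 = $2,534
Check: goods available $5,739 = COGS $3,205 + ending $2,534

COGS = $3,205; ending inventory = $2,534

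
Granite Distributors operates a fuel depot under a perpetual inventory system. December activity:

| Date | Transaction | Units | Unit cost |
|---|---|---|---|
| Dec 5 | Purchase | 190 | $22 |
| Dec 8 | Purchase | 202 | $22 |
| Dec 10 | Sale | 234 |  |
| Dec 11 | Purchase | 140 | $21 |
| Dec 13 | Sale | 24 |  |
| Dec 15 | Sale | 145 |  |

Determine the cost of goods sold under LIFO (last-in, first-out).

COGS = $8,726

Dec 10, 234 sold [LIFO — newest first]: 202 @ $22 + 32 @ $22 = $5,148
Dec 13, 24 sold [LIFO — newest first]: 24 @ $21 = $504
Dec 15, 145 sold [LIFO — newest first]: 116 @ $21 + 29 @ $22 = $3,074
Total COGS = $5,148 + $504 + $3,074 = $8,726
Ending inventory: 129 @ $22 = $2,838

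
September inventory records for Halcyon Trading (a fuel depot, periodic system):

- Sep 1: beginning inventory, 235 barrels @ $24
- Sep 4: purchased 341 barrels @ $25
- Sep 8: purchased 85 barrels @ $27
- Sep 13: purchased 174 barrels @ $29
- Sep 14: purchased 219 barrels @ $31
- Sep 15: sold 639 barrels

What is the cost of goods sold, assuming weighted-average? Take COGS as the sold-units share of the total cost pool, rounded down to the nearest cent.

COGS = $17,154.17

Sep 15, sell 639: 639/1054 × $28,295.00 → $17,154.17
Ending inventory (cost pool remaining) = $11,140.83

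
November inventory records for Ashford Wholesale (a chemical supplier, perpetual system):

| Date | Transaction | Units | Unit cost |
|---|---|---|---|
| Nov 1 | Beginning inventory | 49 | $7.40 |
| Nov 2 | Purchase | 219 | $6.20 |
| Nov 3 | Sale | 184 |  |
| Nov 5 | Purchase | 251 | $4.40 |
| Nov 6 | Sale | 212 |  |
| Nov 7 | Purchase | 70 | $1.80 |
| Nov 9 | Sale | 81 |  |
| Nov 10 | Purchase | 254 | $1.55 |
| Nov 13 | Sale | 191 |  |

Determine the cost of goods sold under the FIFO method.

COGS = $3,073.25

Nov 3, 184 sold [FIFO — oldest first]: 49 @ $7.40 + 135 @ $6.20 = $1,199.60
Nov 6, 212 sold [FIFO — oldest first]: 84 @ $6.20 + 128 @ $4.40 = $1,084.00
Nov 9, 81 sold [FIFO — oldest first]: 81 @ $4.40 = $356.40
Nov 13, 191 sold [FIFO — oldest first]: 42 @ $4.40 + 70 @ $1.80 + 79 @ $1.55 = $433.25
Total COGS = $1,199.60 + $1,084.00 + $356.40 + $433.25 = $3,073.25
Ending inventory: 175 @ $1.55 = $271.25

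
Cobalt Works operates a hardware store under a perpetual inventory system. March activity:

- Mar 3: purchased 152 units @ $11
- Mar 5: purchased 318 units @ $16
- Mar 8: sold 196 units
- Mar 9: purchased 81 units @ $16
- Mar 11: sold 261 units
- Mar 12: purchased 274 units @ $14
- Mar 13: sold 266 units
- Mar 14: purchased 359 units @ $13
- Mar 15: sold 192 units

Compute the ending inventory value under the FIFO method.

Ending inventory = $3,497

Mar 8, 196 sold [FIFO — oldest first]: 152 @ $11 + 44 @ $16 = $2,376
Mar 11, 261 sold [FIFO — oldest first]: 261 @ $16 = $4,176
Mar 13, 266 sold [FIFO — oldest first]: 13 @ $16 + 81 @ $16 + 172 @ $14 = $3,912
Mar 15, 192 sold [FIFO — oldest first]: 102 @ $14 + 90 @ $13 = $2,598
Total COGS = $2,376 + $4,176 + $3,912 + $2,598 = $13,062
Ending inventory: 269 @ $13 = $3,497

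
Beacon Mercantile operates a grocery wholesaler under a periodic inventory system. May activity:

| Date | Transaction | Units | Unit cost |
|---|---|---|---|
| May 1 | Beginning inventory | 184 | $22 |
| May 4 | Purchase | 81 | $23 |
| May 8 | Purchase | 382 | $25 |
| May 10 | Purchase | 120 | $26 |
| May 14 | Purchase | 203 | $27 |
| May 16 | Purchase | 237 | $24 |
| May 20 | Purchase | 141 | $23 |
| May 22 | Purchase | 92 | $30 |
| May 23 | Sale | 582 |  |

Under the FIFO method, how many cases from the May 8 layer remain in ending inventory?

May 23, 582 sold [FIFO — oldest first]: 184 @ $22 + 81 @ $23 + 317 @ $25 = $13,836
Ending inventory: 65 @ $25 + 120 @ $26 + 203 @ $27 + 237 @ $24 + 141 @ $23 + 92 @ $30 = $21,917

65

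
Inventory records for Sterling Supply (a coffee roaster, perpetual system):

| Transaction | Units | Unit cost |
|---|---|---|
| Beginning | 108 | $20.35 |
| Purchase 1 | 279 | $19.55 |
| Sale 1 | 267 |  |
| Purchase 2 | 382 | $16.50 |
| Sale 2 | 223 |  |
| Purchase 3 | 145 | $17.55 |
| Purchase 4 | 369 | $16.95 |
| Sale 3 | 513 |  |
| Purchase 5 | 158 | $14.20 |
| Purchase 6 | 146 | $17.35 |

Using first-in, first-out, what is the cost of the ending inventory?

Ending inventory = $9,522.70

Sale 1 (267) [FIFO — oldest first]: 108 @ $20.35 + 159 @ $19.55 = $5,306.25
Sale 2 (223) [FIFO — oldest first]: 120 @ $19.55 + 103 @ $16.50 = $4,045.50
Sale 3 (513) [FIFO — oldest first]: 279 @ $16.50 + 145 @ $17.55 + 89 @ $16.95 = $8,656.80
Total COGS = $5,306.25 + $4,045.50 + $8,656.80 = $18,008.55
Ending inventory: 280 @ $16.95 + 158 @ $14.20 + 146 @ $17.35 = $9,522.70
Check: goods available $27,531.25 = COGS $18,008.55 + ending $9,522.70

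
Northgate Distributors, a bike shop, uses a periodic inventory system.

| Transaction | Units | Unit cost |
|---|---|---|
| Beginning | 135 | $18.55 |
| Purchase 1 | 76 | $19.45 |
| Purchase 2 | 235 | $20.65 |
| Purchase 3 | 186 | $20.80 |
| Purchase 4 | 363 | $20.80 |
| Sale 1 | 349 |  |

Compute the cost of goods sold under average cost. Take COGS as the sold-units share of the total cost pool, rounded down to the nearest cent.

COGS = $7,104.30

Sale 1, sell 349: 349/995 × $20,254.40 → $7,104.30
Ending inventory (cost pool remaining) = $13,150.10
Check: goods available $20,254.40 = COGS $7,104.30 + ending $13,150.10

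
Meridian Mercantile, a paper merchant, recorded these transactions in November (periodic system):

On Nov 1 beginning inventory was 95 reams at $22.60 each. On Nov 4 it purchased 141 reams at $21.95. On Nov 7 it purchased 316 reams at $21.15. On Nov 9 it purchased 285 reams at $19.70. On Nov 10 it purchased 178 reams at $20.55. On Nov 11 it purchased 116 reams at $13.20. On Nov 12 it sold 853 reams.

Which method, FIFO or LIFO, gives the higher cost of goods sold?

FIFO

FIFO COGS: 95 @ $22.60 + 141 @ $21.95 + 316 @ $21.15 + 285 @ $19.70 + 16 @ $20.55 = $17,868.65
LIFO COGS: 116 @ $13.20 + 178 @ $20.55 + 285 @ $19.70 + 274 @ $21.15 = $16,598.70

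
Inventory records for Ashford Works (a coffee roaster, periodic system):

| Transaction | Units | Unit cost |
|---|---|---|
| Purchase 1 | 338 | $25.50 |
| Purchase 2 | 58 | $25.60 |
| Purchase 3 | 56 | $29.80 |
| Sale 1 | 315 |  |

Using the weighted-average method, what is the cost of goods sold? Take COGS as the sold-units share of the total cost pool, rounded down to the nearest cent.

COGS = $8,204.35

Sale 1, sell 315: 315/452 × $11,772.60 → $8,204.35
Ending inventory (cost pool remaining) = $3,568.25
Check: goods available $11,772.60 = COGS $8,204.35 + ending $3,568.25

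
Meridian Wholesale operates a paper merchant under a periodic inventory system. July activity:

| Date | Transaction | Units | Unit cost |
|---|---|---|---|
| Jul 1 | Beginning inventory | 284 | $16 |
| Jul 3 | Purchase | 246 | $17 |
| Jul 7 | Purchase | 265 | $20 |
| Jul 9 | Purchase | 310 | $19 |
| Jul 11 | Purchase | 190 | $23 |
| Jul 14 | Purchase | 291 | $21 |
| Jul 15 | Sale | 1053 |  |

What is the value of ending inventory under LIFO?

Jul 15, 1053 sold [LIFO — newest first]: 291 @ $21 + 190 @ $23 + 310 @ $19 + 262 @ $20 = $21,611
Ending inventory: 284 @ $16 + 246 @ $17 + 3 @ $20 = $8,786

Ending inventory = $8,786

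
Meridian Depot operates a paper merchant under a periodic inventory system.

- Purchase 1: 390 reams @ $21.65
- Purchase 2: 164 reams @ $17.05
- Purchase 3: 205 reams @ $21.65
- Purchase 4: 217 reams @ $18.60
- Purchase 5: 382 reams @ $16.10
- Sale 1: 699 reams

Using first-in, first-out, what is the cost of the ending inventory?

Sale 1 (699) [FIFO — oldest first]: 390 @ $21.65 + 164 @ $17.05 + 145 @ $21.65 = $14,378.95
Ending inventory: 60 @ $21.65 + 217 @ $18.60 + 382 @ $16.10 = $11,485.40
Check: goods available $25,864.35 = COGS $14,378.95 + ending $11,485.40

Ending inventory = $11,485.40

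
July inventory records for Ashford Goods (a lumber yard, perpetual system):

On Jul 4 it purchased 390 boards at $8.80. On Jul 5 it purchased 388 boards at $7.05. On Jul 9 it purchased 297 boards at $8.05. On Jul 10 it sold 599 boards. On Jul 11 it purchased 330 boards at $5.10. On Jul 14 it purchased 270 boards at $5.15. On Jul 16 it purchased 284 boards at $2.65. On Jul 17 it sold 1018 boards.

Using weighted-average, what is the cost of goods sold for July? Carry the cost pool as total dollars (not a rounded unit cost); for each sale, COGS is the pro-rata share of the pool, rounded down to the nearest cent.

COGS = $10,469.24

After Jul 4: 390 on hand, pool $3,432.00 (≈ $8.8000 each)
After Jul 5: 778 on hand, pool $6,167.40 (≈ $7.9272 each)
After Jul 9: 1075 on hand, pool $8,558.25 (≈ $7.9612 each)
Jul 10, sell 599: 599/1075 × $8,558.25 → $4,768.73
After Jul 11: 806 on hand, pool $5,472.52 (≈ $6.7897 each)
After Jul 14: 1076 on hand, pool $6,863.02 (≈ $6.3783 each)
After Jul 16: 1360 on hand, pool $7,615.62 (≈ $5.5997 each)
Jul 17, sell 1018: 1018/1360 × $7,615.62 → $5,700.51
Total COGS = $4,768.73 + $5,700.51 = $10,469.24
Ending inventory (cost pool remaining) = $1,915.11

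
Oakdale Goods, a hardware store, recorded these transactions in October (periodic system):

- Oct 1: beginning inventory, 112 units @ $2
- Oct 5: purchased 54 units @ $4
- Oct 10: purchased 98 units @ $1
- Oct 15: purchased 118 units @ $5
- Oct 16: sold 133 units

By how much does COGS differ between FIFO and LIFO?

$297

FIFO COGS: 112 @ $2 + 21 @ $4 = $308
LIFO COGS: 118 @ $5 + 15 @ $1 = $605
Difference = |$308 − $605| = $297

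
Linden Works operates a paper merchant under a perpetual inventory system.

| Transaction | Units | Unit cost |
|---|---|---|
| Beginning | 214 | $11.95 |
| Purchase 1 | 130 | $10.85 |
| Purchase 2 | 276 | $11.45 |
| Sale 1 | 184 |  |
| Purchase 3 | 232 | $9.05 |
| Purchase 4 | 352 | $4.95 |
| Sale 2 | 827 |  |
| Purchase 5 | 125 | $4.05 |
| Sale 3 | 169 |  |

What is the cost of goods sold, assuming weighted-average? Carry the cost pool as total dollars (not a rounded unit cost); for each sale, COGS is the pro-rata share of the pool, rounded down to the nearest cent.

After Beginning: 214 on hand, pool $2,557.30 (≈ $11.9500 each)
After Purchase 1: 344 on hand, pool $3,967.80 (≈ $11.5343 each)
After Purchase 2: 620 on hand, pool $7,128.00 (≈ $11.4968 each)
Sale 1, sell 184: 184/620 × $7,128.00 → $2,115.40
After Purchase 3: 668 on hand, pool $7,112.20 (≈ $10.6470 each)
After Purchase 4: 1020 on hand, pool $8,854.60 (≈ $8.6810 each)
Sale 2, sell 827: 827/1020 × $8,854.60 → $7,179.17
After Purchase 5: 318 on hand, pool $2,181.68 (≈ $6.8606 each)
Sale 3, sell 169: 169/318 × $2,181.68 → $1,159.44
Total COGS = $2,115.40 + $7,179.17 + $1,159.44 = $10,454.01
Ending inventory (cost pool remaining) = $1,022.24

COGS = $10,454.01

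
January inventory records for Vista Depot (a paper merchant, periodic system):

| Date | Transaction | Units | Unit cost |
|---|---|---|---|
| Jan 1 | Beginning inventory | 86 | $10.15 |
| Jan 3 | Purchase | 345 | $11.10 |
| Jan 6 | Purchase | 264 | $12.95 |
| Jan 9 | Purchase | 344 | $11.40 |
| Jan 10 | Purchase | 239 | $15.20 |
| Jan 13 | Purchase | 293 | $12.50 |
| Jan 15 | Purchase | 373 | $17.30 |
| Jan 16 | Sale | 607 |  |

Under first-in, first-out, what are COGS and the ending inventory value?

COGS = $6,981.60; ending inventory = $18,809.40

Jan 16, 607 sold [FIFO — oldest first]: 86 @ $10.15 + 345 @ $11.10 + 176 @ $12.95 = $6,981.60
Ending inventory: 88 @ $12.95 + 344 @ $11.40 + 239 @ $15.20 + 293 @ $12.50 + 373 @ $17.30 = $18,809.40
Check: goods available $25,791.00 = COGS $6,981.60 + ending $18,809.40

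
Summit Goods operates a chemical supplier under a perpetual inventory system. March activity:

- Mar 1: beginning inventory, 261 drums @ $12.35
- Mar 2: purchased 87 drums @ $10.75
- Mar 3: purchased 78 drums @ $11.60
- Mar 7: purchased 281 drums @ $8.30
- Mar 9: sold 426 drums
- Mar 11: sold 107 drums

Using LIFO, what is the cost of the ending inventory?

Mar 9, 426 sold [LIFO — newest first]: 281 @ $8.30 + 78 @ $11.60 + 67 @ $10.75 = $3,957.35
Mar 11, 107 sold [LIFO — newest first]: 20 @ $10.75 + 87 @ $12.35 = $1,289.45
Total COGS = $3,957.35 + $1,289.45 = $5,246.80
Ending inventory: 174 @ $12.35 = $2,148.90

Ending inventory = $2,148.90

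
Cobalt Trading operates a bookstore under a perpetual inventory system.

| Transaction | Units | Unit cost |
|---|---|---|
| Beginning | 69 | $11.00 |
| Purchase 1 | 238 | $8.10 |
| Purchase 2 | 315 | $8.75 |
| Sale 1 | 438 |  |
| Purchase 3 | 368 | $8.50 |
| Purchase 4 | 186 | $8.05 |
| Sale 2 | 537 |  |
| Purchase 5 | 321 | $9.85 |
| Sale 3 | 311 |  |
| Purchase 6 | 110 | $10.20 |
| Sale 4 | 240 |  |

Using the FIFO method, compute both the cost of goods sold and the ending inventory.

COGS = $13,526.00; ending inventory = $826.20

Sale 1 (438) [FIFO — oldest first]: 69 @ $11.00 + 238 @ $8.10 + 131 @ $8.75 = $3,833.05
Sale 2 (537) [FIFO — oldest first]: 184 @ $8.75 + 353 @ $8.50 = $4,610.50
Sale 3 (311) [FIFO — oldest first]: 15 @ $8.50 + 186 @ $8.05 + 110 @ $9.85 = $2,708.30
Sale 4 (240) [FIFO — oldest first]: 211 @ $9.85 + 29 @ $10.20 = $2,374.15
Total COGS = $3,833.05 + $4,610.50 + $2,708.30 + $2,374.15 = $13,526.00
Ending inventory: 81 @ $10.20 = $826.20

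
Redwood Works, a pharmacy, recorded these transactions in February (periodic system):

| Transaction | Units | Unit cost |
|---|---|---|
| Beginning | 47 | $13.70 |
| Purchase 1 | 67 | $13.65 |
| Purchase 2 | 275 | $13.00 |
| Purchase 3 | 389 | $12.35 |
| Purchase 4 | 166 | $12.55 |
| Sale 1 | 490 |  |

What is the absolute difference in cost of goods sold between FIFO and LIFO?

$296.10

FIFO COGS: 47 @ $13.70 + 67 @ $13.65 + 275 @ $13.00 + 101 @ $12.35 = $6,380.80
LIFO COGS: 166 @ $12.55 + 324 @ $12.35 = $6,084.70
Difference = |$6,380.80 − $6,084.70| = $296.10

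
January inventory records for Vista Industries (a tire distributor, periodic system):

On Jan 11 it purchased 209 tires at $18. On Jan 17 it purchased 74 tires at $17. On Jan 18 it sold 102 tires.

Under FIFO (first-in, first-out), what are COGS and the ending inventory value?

Jan 18, 102 sold [FIFO — oldest first]: 102 @ $18 = $1,836
Ending inventory: 107 @ $18 + 74 @ $17 = $3,184

COGS = $1,836; ending inventory = $3,184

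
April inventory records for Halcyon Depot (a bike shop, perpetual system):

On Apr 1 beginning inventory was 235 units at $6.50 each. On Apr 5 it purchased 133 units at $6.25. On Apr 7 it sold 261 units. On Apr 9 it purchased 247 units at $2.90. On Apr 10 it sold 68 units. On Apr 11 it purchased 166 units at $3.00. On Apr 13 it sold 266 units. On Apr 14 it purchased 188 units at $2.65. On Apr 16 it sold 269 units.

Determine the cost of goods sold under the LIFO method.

Apr 7, 261 sold [LIFO — newest first]: 133 @ $6.25 + 128 @ $6.50 = $1,663.25
Apr 10, 68 sold [LIFO — newest first]: 68 @ $2.90 = $197.20
Apr 13, 266 sold [LIFO — newest first]: 166 @ $3.00 + 100 @ $2.90 = $788.00
Apr 16, 269 sold [LIFO — newest first]: 188 @ $2.65 + 79 @ $2.90 + 2 @ $6.50 = $740.30
Total COGS = $1,663.25 + $197.20 + $788.00 + $740.30 = $3,388.75
Ending inventory: 105 @ $6.50 = $682.50

COGS = $3,388.75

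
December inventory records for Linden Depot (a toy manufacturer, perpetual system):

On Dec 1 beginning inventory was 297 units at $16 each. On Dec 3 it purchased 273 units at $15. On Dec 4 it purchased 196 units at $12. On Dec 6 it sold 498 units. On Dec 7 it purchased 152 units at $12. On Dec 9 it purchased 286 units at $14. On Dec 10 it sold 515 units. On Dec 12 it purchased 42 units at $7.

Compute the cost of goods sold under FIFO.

Dec 6, 498 sold [FIFO — oldest first]: 297 @ $16 + 201 @ $15 = $7,767
Dec 10, 515 sold [FIFO — oldest first]: 72 @ $15 + 196 @ $12 + 152 @ $12 + 95 @ $14 = $6,586
Total COGS = $7,767 + $6,586 = $14,353
Ending inventory: 191 @ $14 + 42 @ $7 = $2,968

COGS = $14,353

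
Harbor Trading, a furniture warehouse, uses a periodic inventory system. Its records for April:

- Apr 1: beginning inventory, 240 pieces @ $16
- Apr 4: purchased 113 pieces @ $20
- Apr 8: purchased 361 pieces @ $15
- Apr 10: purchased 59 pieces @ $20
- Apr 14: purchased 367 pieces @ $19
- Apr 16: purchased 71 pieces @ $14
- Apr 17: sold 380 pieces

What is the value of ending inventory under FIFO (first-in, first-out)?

Ending inventory = $14,157

Apr 17, 380 sold [FIFO — oldest first]: 240 @ $16 + 113 @ $20 + 27 @ $15 = $6,505
Ending inventory: 334 @ $15 + 59 @ $20 + 367 @ $19 + 71 @ $14 = $14,157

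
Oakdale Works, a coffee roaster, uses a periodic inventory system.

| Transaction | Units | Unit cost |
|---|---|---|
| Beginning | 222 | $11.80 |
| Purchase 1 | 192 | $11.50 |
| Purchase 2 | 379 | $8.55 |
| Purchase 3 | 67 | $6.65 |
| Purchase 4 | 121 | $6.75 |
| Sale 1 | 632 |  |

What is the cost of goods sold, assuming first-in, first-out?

Sale 1 (632) [FIFO — oldest first]: 222 @ $11.80 + 192 @ $11.50 + 218 @ $8.55 = $6,691.50
Ending inventory: 161 @ $8.55 + 67 @ $6.65 + 121 @ $6.75 = $2,638.85
Check: goods available $9,330.35 = COGS $6,691.50 + ending $2,638.85

COGS = $6,691.50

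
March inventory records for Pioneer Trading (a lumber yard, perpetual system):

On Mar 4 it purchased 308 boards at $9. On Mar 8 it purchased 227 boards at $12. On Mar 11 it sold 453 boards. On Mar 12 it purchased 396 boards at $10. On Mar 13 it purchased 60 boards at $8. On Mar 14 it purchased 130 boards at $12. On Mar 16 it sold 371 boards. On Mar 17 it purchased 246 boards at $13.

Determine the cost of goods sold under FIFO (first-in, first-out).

COGS = $8,386

Mar 11, 453 sold [FIFO — oldest first]: 308 @ $9 + 145 @ $12 = $4,512
Mar 16, 371 sold [FIFO — oldest first]: 82 @ $12 + 289 @ $10 = $3,874
Total COGS = $4,512 + $3,874 = $8,386
Ending inventory: 107 @ $10 + 60 @ $8 + 130 @ $12 + 246 @ $13 = $6,308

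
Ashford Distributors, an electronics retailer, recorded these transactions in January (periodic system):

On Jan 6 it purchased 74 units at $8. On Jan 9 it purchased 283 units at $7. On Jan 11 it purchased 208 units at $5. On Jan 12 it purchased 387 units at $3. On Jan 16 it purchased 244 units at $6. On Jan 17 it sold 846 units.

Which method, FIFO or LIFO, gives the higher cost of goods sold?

FIFO

FIFO COGS: 74 @ $8 + 283 @ $7 + 208 @ $5 + 281 @ $3 = $4,456
LIFO COGS: 244 @ $6 + 387 @ $3 + 208 @ $5 + 7 @ $7 = $3,714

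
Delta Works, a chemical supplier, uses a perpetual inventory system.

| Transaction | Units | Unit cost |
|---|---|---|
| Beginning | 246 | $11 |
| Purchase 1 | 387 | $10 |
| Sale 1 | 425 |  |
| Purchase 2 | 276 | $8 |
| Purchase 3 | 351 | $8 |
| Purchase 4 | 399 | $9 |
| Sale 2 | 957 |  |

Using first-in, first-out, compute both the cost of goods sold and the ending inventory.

COGS = $12,690; ending inventory = $2,493

Sale 1 (425) [FIFO — oldest first]: 246 @ $11 + 179 @ $10 = $4,496
Sale 2 (957) [FIFO — oldest first]: 208 @ $10 + 276 @ $8 + 351 @ $8 + 122 @ $9 = $8,194
Total COGS = $4,496 + $8,194 = $12,690
Ending inventory: 277 @ $9 = $2,493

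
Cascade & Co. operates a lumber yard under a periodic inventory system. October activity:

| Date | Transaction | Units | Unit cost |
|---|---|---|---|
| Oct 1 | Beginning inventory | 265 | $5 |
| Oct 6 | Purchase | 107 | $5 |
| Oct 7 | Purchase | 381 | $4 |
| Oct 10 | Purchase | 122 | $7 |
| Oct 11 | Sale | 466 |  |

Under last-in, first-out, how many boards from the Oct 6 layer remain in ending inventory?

107

Oct 11, 466 sold [LIFO — newest first]: 122 @ $7 + 344 @ $4 = $2,230
Ending inventory: 265 @ $5 + 107 @ $5 + 37 @ $4 = $2,008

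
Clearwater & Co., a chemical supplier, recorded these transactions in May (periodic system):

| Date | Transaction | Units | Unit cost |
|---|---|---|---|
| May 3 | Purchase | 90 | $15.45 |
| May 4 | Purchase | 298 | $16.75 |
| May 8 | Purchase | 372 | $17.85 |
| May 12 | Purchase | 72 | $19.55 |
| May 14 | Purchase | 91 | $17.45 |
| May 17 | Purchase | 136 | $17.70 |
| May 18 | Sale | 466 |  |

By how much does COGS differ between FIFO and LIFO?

$609.40

FIFO COGS: 90 @ $15.45 + 298 @ $16.75 + 78 @ $17.85 = $7,774.30
LIFO COGS: 136 @ $17.70 + 91 @ $17.45 + 72 @ $19.55 + 167 @ $17.85 = $8,383.70
Difference = |$7,774.30 − $8,383.70| = $609.40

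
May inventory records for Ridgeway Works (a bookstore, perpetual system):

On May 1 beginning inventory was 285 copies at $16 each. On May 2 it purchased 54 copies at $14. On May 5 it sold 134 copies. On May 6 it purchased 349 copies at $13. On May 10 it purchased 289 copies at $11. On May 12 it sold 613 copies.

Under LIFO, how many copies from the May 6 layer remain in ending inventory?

May 5, 134 sold [LIFO — newest first]: 54 @ $14 + 80 @ $16 = $2,036
May 12, 613 sold [LIFO — newest first]: 289 @ $11 + 324 @ $13 = $7,391
Total COGS = $2,036 + $7,391 = $9,427
Ending inventory: 205 @ $16 + 25 @ $13 = $3,605

25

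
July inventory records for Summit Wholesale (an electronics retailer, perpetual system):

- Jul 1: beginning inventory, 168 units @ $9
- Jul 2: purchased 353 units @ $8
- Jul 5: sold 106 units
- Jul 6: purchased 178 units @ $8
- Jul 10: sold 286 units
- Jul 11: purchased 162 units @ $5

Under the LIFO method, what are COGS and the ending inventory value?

COGS = $3,136; ending inventory = $3,434

Jul 5, 106 sold [LIFO — newest first]: 106 @ $8 = $848
Jul 10, 286 sold [LIFO — newest first]: 178 @ $8 + 108 @ $8 = $2,288
Total COGS = $848 + $2,288 = $3,136
Ending inventory: 168 @ $9 + 139 @ $8 + 162 @ $5 = $3,434
Check: goods available $6,570 = COGS $3,136 + ending $3,434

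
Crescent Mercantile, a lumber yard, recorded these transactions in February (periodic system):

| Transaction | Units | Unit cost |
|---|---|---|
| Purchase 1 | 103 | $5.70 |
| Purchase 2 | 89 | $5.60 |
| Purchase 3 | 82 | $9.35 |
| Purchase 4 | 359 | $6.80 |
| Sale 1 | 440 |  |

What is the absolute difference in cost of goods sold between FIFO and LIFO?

FIFO COGS: 103 @ $5.70 + 89 @ $5.60 + 82 @ $9.35 + 166 @ $6.80 = $2,981.00
LIFO COGS: 359 @ $6.80 + 81 @ $9.35 = $3,198.55
Difference = |$2,981.00 − $3,198.55| = $217.55

$217.55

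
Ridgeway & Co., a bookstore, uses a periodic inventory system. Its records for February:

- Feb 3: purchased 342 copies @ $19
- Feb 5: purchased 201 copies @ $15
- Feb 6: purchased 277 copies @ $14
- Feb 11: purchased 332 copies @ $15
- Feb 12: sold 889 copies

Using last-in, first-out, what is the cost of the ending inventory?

Ending inventory = $4,997

Feb 12, 889 sold [LIFO — newest first]: 332 @ $15 + 277 @ $14 + 201 @ $15 + 79 @ $19 = $13,374
Ending inventory: 263 @ $19 = $4,997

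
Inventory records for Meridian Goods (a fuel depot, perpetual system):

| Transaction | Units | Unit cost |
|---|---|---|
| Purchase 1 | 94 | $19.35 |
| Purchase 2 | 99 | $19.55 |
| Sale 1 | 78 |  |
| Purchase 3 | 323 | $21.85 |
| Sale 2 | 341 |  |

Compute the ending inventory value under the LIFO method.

Sale 1 (78) [LIFO — newest first]: 78 @ $19.55 = $1,524.90
Sale 2 (341) [LIFO — newest first]: 323 @ $21.85 + 18 @ $19.55 = $7,409.45
Total COGS = $1,524.90 + $7,409.45 = $8,934.35
Ending inventory: 94 @ $19.35 + 3 @ $19.55 = $1,877.55

Ending inventory = $1,877.55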